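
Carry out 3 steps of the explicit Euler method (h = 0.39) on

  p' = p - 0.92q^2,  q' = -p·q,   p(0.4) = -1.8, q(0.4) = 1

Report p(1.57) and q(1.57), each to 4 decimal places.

-11.6246, 10.6451

Euler on (p,q): p_{n+1} = p_n + h·p', q_{n+1} = q_n + h·q'.
0.400000: (-1.800000, 1.000000); f=(-2.720000, 1.800000) → (-2.860800, 1.702000)
0.790000: (-2.860800, 1.702000); f=(-5.525860, 4.869082) → (-5.015885, 3.600942)
1.180000: (-5.015885, 3.600942); f=(-16.945325, 18.061911) → (-11.624562, 10.645087)
(p(1.57), q(1.57)) ≈ (-11.6246, 10.6451)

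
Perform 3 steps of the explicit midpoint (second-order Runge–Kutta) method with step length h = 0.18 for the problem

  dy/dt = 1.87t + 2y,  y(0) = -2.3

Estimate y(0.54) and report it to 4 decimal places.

-6.2728

Midpoint: k1 = f(t_n, y_n); k2 = f(t_n + h/2, y_n + (h/2)·k1); y_{n+1} = y_n + h·k2.
t=0.000000, y=-2.300000:
  k1 = f(0.000000, -2.300000) = -4.600000
  k2 = f(0.090000, -2.714000) = -5.259700
  y ← -2.300000 + 0.18·(-5.259700) = -3.246746
t=0.180000, y=-3.246746:
  k1 = f(0.180000, -3.246746) = -6.156892
  k2 = f(0.270000, -3.800866) = -7.096833
  y ← -3.246746 + 0.18·(-7.096833) = -4.524176
t=0.360000, y=-4.524176:
  k1 = f(0.360000, -4.524176) = -8.375152
  k2 = f(0.450000, -5.277940) = -9.714379
  y ← -4.524176 + 0.18·(-9.714379) = -6.272764
y(0.54) ≈ -6.2728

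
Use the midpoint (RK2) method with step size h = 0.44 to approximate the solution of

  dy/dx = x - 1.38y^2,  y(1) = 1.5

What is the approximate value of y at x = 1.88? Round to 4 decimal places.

1.3537

Midpoint: k1 = f(x_n, y_n); k2 = f(x_n + h/2, y_n + (h/2)·k1); y_{n+1} = y_n + h·k2.
x=1.000000, y=1.500000:
  k1 = f(1.000000, 1.500000) = -2.105000
  k2 = f(1.220000, 1.036900) = -0.263723
  y ← 1.500000 + 0.44·(-0.263723) = 1.383962
x=1.440000, y=1.383962:
  k1 = f(1.440000, 1.383962) = -1.203184
  k2 = f(1.660000, 1.119261) = -0.068790
  y ← 1.383962 + 0.44·(-0.068790) = 1.353694
y(1.88) ≈ 1.3537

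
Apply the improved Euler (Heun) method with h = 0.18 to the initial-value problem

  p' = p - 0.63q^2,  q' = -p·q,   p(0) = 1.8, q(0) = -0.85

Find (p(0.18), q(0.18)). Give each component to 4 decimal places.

Heun on (p,q): k1 = f(t_n, state_n); k2 = f(t_n + h, state_n + h·k1); state_{n+1} = state_n + (h/2)·(k1 + k2).
0.000000: (1.800000, -0.850000)
  k1 = (1.344825, 1.530000)
  predictor → (2.042069, -0.574600)
  k2 = (1.834064, 1.173373)
  → (2.086100, -0.606696)
(p(0.18), q(0.18)) ≈ (2.0861, -0.6067)

2.0861, -0.6067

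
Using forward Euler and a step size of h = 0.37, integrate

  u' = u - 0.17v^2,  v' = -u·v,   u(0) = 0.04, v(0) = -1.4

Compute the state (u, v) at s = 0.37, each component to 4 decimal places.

-0.0685, -1.3793

Euler on (u,v): u_{n+1} = u_n + h·u', v_{n+1} = v_n + h·v'.
0.000000: (0.040000, -1.400000); f=(-0.293200, 0.056000) → (-0.068484, -1.379280)
(u(0.37), v(0.37)) ≈ (-0.0685, -1.3793)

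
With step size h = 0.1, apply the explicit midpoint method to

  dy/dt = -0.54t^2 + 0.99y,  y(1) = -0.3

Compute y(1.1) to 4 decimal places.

Midpoint: k1 = f(t_n, y_n); k2 = f(t_n + h/2, y_n + (h/2)·k1); y_{n+1} = y_n + h·k2.
t=1.000000, y=-0.300000:
  k1 = f(1.000000, -0.300000) = -0.837000
  k2 = f(1.050000, -0.341850) = -0.933782
  y ← -0.300000 + 0.1·(-0.933782) = -0.393378
y(1.1) ≈ -0.3934

-0.3934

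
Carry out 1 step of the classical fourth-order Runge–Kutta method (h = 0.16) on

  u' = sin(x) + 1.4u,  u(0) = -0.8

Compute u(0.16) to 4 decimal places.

RK4: k1 = f(x_n, u_n); k2 = f(x_n + h/2, u_n + (h/2)·k1); k3 = f(x_n + h/2, u_n + (h/2)·k2); k4 = f(x_n + h, u_n + h·k3); u_{n+1} = u_n + (h/6)·(k1 + 2k2 + 2k3 + k4).
x=0.000000, u=-0.800000:
  k1 = f(0.000000, -0.800000) = -1.120000
  k2 = f(0.080000, -0.889600) = -1.165525
  k3 = f(0.080000, -0.893242) = -1.170624
  k4 = f(0.160000, -0.987300) = -1.222902
  u ← -0.800000 + (0.16/6)·(k1 + 2k2 + 2k3 + k4) = -0.987072
u(0.16) ≈ -0.9871

-0.9871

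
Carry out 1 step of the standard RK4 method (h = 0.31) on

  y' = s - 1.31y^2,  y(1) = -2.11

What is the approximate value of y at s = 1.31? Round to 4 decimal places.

RK4: k1 = f(s_n, y_n); k2 = f(s_n + h/2, y_n + (h/2)·k1); k3 = f(s_n + h/2, y_n + (h/2)·k2); k4 = f(s_n + h, y_n + h·k3); y_{n+1} = y_n + (h/6)·(k1 + 2k2 + 2k3 + k4).
s=1.000000, y=-2.110000:
  k1 = f(1.000000, -2.110000) = -4.832251
  k2 = f(1.155000, -2.858999) = -9.552776
  k3 = f(1.155000, -3.590680) = -15.734810
  k4 = f(1.310000, -6.987791) = -62.656284
  y ← -2.110000 + (0.31/6)·(k1 + 2k2 + 2k3 + k4) = -8.209958
y(1.31) ≈ -8.2100

-8.2100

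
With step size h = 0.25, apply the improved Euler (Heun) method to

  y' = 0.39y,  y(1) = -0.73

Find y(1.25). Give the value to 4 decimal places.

-0.8046

Heun: k1 = f(x_n, y_n); k2 = f(x_n + h, y_n + h·k1); y_{n+1} = y_n + (h/2)·(k1 + k2).
x=1.000000, y=-0.730000:
  k1 = f(1.000000, -0.730000) = -0.284700
  k2 = f(1.250000, -0.801175) = -0.312458
  y ← -0.730000 + (0.25/2)·(-0.284700 + (-0.312458)) = -0.804645
y(1.25) ≈ -0.8046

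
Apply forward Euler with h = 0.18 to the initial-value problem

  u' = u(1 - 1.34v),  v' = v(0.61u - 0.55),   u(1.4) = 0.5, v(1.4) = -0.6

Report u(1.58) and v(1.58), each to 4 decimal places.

0.6624, -0.5735

Euler on (u,v): u_{n+1} = u_n + h·u', v_{n+1} = v_n + h·v'.
1.400000: (0.500000, -0.600000); f=(0.902000, 0.147000) → (0.662360, -0.573540)
(u(1.58), v(1.58)) ≈ (0.6624, -0.5735)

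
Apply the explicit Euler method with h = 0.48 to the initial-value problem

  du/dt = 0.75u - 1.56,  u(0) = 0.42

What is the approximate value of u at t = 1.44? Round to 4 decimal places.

Euler: u_{n+1} = u_n + h·f(t_n, u_n).
t=0.000000, u=0.420000: f=-1.245000 → u ← 0.420000 + 0.48·(-1.245000) = -0.177600
t=0.480000, u=-0.177600: f=-1.693200 → u ← -0.177600 + 0.48·(-1.693200) = -0.990336
t=0.960000, u=-0.990336: f=-2.302752 → u ← -0.990336 + 0.48·(-2.302752) = -2.095657
u(1.44) ≈ -2.0957

-2.0957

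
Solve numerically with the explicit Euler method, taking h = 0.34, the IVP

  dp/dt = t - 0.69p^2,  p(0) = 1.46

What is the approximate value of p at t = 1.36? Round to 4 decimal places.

1.0667

Euler: p_{n+1} = p_n + h·f(t_n, p_n).
t=0.000000, p=1.460000: f=-1.470804 → p ← 1.460000 + 0.34·(-1.470804) = 0.959927
t=0.340000, p=0.959927: f=-0.295807 → p ← 0.959927 + 0.34·(-0.295807) = 0.859352
t=0.680000, p=0.859352: f=0.170444 → p ← 0.859352 + 0.34·0.170444 = 0.917303
t=1.020000, p=0.917303: f=0.439403 → p ← 0.917303 + 0.34·0.439403 = 1.066700
p(1.36) ≈ 1.0667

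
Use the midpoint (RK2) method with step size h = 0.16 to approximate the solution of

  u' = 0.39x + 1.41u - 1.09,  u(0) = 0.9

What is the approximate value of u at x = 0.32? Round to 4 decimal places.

Midpoint: k1 = f(x_n, u_n); k2 = f(x_n + h/2, u_n + (h/2)·k1); u_{n+1} = u_n + h·k2.
x=0.000000, u=0.900000:
  k1 = f(0.000000, 0.900000) = 0.179000
  k2 = f(0.080000, 0.914320) = 0.230391
  u ← 0.900000 + 0.16·0.230391 = 0.936863
x=0.160000, u=0.936863:
  k1 = f(0.160000, 0.936863) = 0.293376
  k2 = f(0.240000, 0.960333) = 0.357669
  u ← 0.936863 + 0.16·0.357669 = 0.994090
u(0.32) ≈ 0.9941

0.9941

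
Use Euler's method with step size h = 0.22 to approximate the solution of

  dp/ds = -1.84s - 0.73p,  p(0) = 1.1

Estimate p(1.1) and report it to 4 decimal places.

-0.3003

Euler: p_{n+1} = p_n + h·f(s_n, p_n).
s=0.000000, p=1.100000: f=-0.803000 → p ← 1.100000 + 0.22·(-0.803000) = 0.923340
s=0.220000, p=0.923340: f=-1.078838 → p ← 0.923340 + 0.22·(-1.078838) = 0.685996
s=0.440000, p=0.685996: f=-1.310377 → p ← 0.685996 + 0.22·(-1.310377) = 0.397713
s=0.660000, p=0.397713: f=-1.504730 → p ← 0.397713 + 0.22·(-1.504730) = 0.066672
s=0.880000, p=0.066672: f=-1.667871 → p ← 0.066672 + 0.22·(-1.667871) = -0.300259
p(1.1) ≈ -0.3003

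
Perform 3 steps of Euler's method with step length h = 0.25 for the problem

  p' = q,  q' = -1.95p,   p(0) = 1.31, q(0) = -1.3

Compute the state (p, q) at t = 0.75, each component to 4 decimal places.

Euler on (p,q): p_{n+1} = p_n + h·p', q_{n+1} = q_n + h·q'.
0.000000: (1.310000, -1.300000); f=(-1.300000, -2.554500) → (0.985000, -1.938625)
0.250000: (0.985000, -1.938625); f=(-1.938625, -1.920750) → (0.500344, -2.418813)
0.500000: (0.500344, -2.418813); f=(-2.418813, -0.975670) → (-0.104359, -2.662730)
(p(0.75), q(0.75)) ≈ (-0.1044, -2.6627)

-0.1044, -2.6627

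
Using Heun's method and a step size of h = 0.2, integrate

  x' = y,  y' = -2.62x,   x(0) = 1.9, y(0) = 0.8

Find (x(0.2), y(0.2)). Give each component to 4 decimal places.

1.9604, -0.2375

Heun on (x,y): k1 = f(s_n, state_n); k2 = f(s_n + h, state_n + h·k1); state_{n+1} = state_n + (h/2)·(k1 + k2).
0.000000: (1.900000, 0.800000)
  k1 = (0.800000, -4.978000)
  predictor → (2.060000, -0.195600)
  k2 = (-0.195600, -5.397200)
  → (1.960440, -0.237520)
(x(0.2), y(0.2)) ≈ (1.9604, -0.2375)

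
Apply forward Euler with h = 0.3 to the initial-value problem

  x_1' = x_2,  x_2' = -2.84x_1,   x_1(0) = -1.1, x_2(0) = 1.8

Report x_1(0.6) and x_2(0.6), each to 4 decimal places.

0.2612, 3.2143

Euler on (x_1,x_2): x_1_{n+1} = x_1_n + h·x_1', x_2_{n+1} = x_2_n + h·x_2'.
0.000000: (-1.100000, 1.800000); f=(1.800000, 3.124000) → (-0.560000, 2.737200)
0.300000: (-0.560000, 2.737200); f=(2.737200, 1.590400) → (0.261160, 3.214320)
(x_1(0.6), x_2(0.6)) ≈ (0.2612, 3.2143)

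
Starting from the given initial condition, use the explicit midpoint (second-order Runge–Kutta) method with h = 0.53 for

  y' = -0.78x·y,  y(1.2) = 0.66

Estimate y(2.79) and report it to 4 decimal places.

Midpoint: k1 = f(x_n, y_n); k2 = f(x_n + h/2, y_n + (h/2)·k1); y_{n+1} = y_n + h·k2.
x=1.200000, y=0.660000:
  k1 = f(1.200000, 0.660000) = -0.617760
  k2 = f(1.465000, 0.496294) = -0.567115
  y ← 0.660000 + 0.53·(-0.567115) = 0.359429
x=1.730000, y=0.359429:
  k1 = f(1.730000, 0.359429) = -0.485014
  k2 = f(1.995000, 0.230901) = -0.359304
  y ← 0.359429 + 0.53·(-0.359304) = 0.168998
x=2.260000, y=0.168998:
  k1 = f(2.260000, 0.168998) = -0.297909
  k2 = f(2.525000, 0.090052) = -0.177357
  y ← 0.168998 + 0.53·(-0.177357) = 0.074999
y(2.79) ≈ 0.0750

0.0750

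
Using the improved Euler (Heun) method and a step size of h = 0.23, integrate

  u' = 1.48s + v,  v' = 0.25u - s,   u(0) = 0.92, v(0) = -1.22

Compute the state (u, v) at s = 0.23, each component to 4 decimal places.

Heun on (u,v): k1 = f(s_n, state_n); k2 = f(s_n + h, state_n + h·k1); state_{n+1} = state_n + (h/2)·(k1 + k2).
0.000000: (0.920000, -1.220000)
  k1 = (-1.220000, 0.230000)
  predictor → (0.639400, -1.167100)
  k2 = (-0.826700, -0.070150)
  → (0.684630, -1.201617)
(u(0.23), v(0.23)) ≈ (0.6846, -1.2016)

0.6846, -1.2016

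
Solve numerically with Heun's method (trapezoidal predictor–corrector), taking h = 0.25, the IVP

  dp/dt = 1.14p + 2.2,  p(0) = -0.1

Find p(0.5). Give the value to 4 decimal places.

1.2856

Heun: k1 = f(t_n, p_n); k2 = f(t_n + h, p_n + h·k1); p_{n+1} = p_n + (h/2)·(k1 + k2).
t=0.000000, p=-0.100000:
  k1 = f(0.000000, -0.100000) = 2.086000
  k2 = f(0.250000, 0.421500) = 2.680510
  p ← -0.100000 + (0.25/2)·(2.086000 + 2.680510) = 0.495814
t=0.250000, p=0.495814:
  k1 = f(0.250000, 0.495814) = 2.765228
  k2 = f(0.500000, 1.187121) = 3.553318
  p ← 0.495814 + (0.25/2)·(2.765228 + 3.553318) = 1.285632
p(0.5) ≈ 1.2856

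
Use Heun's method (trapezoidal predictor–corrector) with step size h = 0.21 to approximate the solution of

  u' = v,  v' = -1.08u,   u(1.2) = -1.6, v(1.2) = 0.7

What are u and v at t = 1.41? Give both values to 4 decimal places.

Heun on (u,v): k1 = f(t_n, state_n); k2 = f(t_n + h, state_n + h·k1); state_{n+1} = state_n + (h/2)·(k1 + k2).
1.200000: (-1.600000, 0.700000)
  k1 = (0.700000, 1.728000)
  predictor → (-1.453000, 1.062880)
  k2 = (1.062880, 1.569240)
  → (-1.414898, 1.046210)
(u(1.41), v(1.41)) ≈ (-1.4149, 1.0462)

-1.4149, 1.0462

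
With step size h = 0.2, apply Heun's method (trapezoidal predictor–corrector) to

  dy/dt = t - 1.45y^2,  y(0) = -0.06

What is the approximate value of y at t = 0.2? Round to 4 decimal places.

Heun: k1 = f(t_n, y_n); k2 = f(t_n + h, y_n + h·k1); y_{n+1} = y_n + (h/2)·(k1 + k2).
t=0.000000, y=-0.060000:
  k1 = f(0.000000, -0.060000) = -0.005220
  k2 = f(0.200000, -0.061044) = 0.194597
  y ← -0.060000 + (0.2/2)·(-0.005220 + 0.194597) = -0.041062
y(0.2) ≈ -0.0411

-0.0411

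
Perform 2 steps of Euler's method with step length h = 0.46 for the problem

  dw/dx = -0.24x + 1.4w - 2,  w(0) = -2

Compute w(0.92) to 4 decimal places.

-7.8887

Euler: w_{n+1} = w_n + h·f(x_n, w_n).
x=0.000000, w=-2.000000: f=-4.800000 → w ← -2.000000 + 0.46·(-4.800000) = -4.208000
x=0.460000, w=-4.208000: f=-8.001600 → w ← -4.208000 + 0.46·(-8.001600) = -7.888736
w(0.92) ≈ -7.8887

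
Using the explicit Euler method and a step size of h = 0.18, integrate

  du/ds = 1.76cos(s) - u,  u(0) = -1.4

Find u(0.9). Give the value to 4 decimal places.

0.4564

Euler: u_{n+1} = u_n + h·f(s_n, u_n).
s=0.000000, u=-1.400000: f=3.160000 → u ← -1.400000 + 0.18·3.160000 = -0.831200
s=0.180000, u=-0.831200: f=2.562765 → u ← -0.831200 + 0.18·2.562765 = -0.369902
s=0.360000, u=-0.369902: f=2.017081 → u ← -0.369902 + 0.18·2.017081 = -0.006828
s=0.540000, u=-0.006828: f=1.516395 → u ← -0.006828 + 0.18·1.516395 = 0.266123
s=0.720000, u=0.266123: f=1.057055 → u ← 0.266123 + 0.18·1.057055 = 0.456393
u(0.9) ≈ 0.4564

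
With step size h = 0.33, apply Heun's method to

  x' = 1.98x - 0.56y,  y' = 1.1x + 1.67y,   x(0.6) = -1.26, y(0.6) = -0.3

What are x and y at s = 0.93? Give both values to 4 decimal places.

Heun on (x,y): k1 = f(s_n, state_n); k2 = f(s_n + h, state_n + h·k1); state_{n+1} = state_n + (h/2)·(k1 + k2).
0.600000: (-1.260000, -0.300000)
  k1 = (-2.326800, -1.887000)
  predictor → (-2.027844, -0.922710)
  k2 = (-3.498414, -3.771554)
  → (-2.221160, -1.233661)
(x(0.93), y(0.93)) ≈ (-2.2212, -1.2337)

-2.2212, -1.2337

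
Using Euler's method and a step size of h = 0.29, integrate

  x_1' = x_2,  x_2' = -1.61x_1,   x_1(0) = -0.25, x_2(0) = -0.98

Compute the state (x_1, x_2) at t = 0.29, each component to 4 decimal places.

-0.5342, -0.8633

Euler on (x_1,x_2): x_1_{n+1} = x_1_n + h·x_1', x_2_{n+1} = x_2_n + h·x_2'.
0.000000: (-0.250000, -0.980000); f=(-0.980000, 0.402500) → (-0.534200, -0.863275)
(x_1(0.29), x_2(0.29)) ≈ (-0.5342, -0.8633)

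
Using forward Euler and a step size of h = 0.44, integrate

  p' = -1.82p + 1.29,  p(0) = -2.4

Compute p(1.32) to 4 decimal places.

0.6842

Euler: p_{n+1} = p_n + h·f(x_n, p_n).
x=0.000000, p=-2.400000: f=5.658000 → p ← -2.400000 + 0.44·5.658000 = 0.089520
x=0.440000, p=0.089520: f=1.127074 → p ← 0.089520 + 0.44·1.127074 = 0.585432
x=0.880000, p=0.585432: f=0.224513 → p ← 0.585432 + 0.44·0.224513 = 0.684218
p(1.32) ≈ 0.6842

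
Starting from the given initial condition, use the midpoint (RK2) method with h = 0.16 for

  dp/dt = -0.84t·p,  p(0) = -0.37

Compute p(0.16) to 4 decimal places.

-0.3660

Midpoint: k1 = f(t_n, p_n); k2 = f(t_n + h/2, p_n + (h/2)·k1); p_{n+1} = p_n + h·k2.
t=0.000000, p=-0.370000:
  k1 = f(0.000000, -0.370000) = 0.000000
  k2 = f(0.080000, -0.370000) = 0.024864
  p ← -0.370000 + 0.16·0.024864 = -0.366022
p(0.16) ≈ -0.3660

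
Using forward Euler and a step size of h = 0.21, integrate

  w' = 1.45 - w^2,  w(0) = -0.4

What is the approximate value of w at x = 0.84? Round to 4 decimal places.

0.7283

Euler: w_{n+1} = w_n + h·f(x_n, w_n).
x=0.000000, w=-0.400000: f=1.290000 → w ← -0.400000 + 0.21·1.290000 = -0.129100
x=0.210000, w=-0.129100: f=1.433333 → w ← -0.129100 + 0.21·1.433333 = 0.171900
x=0.420000, w=0.171900: f=1.420450 → w ← 0.171900 + 0.21·1.420450 = 0.470195
x=0.630000, w=0.470195: f=1.228917 → w ← 0.470195 + 0.21·1.228917 = 0.728267
w(0.84) ≈ 0.7283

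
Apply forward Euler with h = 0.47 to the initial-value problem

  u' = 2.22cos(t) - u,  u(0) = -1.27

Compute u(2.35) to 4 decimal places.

Euler: u_{n+1} = u_n + h·f(t_n, u_n).
t=0.000000, u=-1.270000: f=3.490000 → u ← -1.270000 + 0.47·3.490000 = 0.370300
t=0.470000, u=0.370300: f=1.608982 → u ← 0.370300 + 0.47·1.608982 = 1.126521
t=0.940000, u=1.126521: f=0.182808 → u ← 1.126521 + 0.47·0.182808 = 1.212441
t=1.410000, u=1.212441: f=-0.857010 → u ← 1.212441 + 0.47·(-0.857010) = 0.809647
t=1.880000, u=0.809647: f=-1.485193 → u ← 0.809647 + 0.47·(-1.485193) = 0.111606
u(2.35) ≈ 0.1116

0.1116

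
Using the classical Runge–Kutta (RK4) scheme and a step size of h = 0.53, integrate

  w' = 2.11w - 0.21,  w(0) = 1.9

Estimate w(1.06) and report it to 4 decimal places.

16.7591

RK4: k1 = f(x_n, w_n); k2 = f(x_n + h/2, w_n + (h/2)·k1); k3 = f(x_n + h/2, w_n + (h/2)·k2); k4 = f(x_n + h, w_n + h·k3); w_{n+1} = w_n + (h/6)·(k1 + 2k2 + 2k3 + k4).
x=0.000000, w=1.900000:
  k1 = f(0.000000, 1.900000) = 3.799000
  k2 = f(0.265000, 2.906735) = 5.923211
  k3 = f(0.265000, 3.469651) = 7.110963
  k4 = f(0.530000, 5.668811) = 11.751190
  w ← 1.900000 + (0.53/6)·(k1 + 2k2 + 2k3 + k4) = 5.576304
x=0.530000, w=5.576304:
  k1 = f(0.530000, 5.576304) = 11.556002
  k2 = f(0.795000, 8.638645) = 18.017540
  k3 = f(0.795000, 10.350952) = 21.630510
  k4 = f(1.060000, 17.040474) = 35.745401
  w ← 5.576304 + (0.53/6)·(k1 + 2k2 + 2k3 + k4) = 16.759084
w(1.06) ≈ 16.7591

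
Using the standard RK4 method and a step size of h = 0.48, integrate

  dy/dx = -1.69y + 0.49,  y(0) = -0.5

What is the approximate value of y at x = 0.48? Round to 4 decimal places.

-0.0631

RK4: k1 = f(x_n, y_n); k2 = f(x_n + h/2, y_n + (h/2)·k1); k3 = f(x_n + h/2, y_n + (h/2)·k2); k4 = f(x_n + h, y_n + h·k3); y_{n+1} = y_n + (h/6)·(k1 + 2k2 + 2k3 + k4).
x=0.000000, y=-0.500000:
  k1 = f(0.000000, -0.500000) = 1.335000
  k2 = f(0.240000, -0.179600) = 0.793524
  k3 = f(0.240000, -0.309554) = 1.013147
  k4 = f(0.480000, -0.013690) = 0.513135
  y ← -0.500000 + (0.48/6)·(k1 + 2k2 + 2k3 + k4) = -0.063082
y(0.48) ≈ -0.0631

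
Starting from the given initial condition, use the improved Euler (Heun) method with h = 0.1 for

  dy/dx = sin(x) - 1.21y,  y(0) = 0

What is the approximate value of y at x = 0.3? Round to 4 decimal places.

0.0401

Heun: k1 = f(x_n, y_n); k2 = f(x_n + h, y_n + h·k1); y_{n+1} = y_n + (h/2)·(k1 + k2).
x=0.000000, y=0.000000:
  k1 = f(0.000000, 0.000000) = 0.000000
  k2 = f(0.100000, 0.000000) = 0.099833
  y ← 0.000000 + (0.1/2)·(0.000000 + 0.099833) = 0.004992
x=0.100000, y=0.004992:
  k1 = f(0.100000, 0.004992) = 0.093793
  k2 = f(0.200000, 0.014371) = 0.181280
  y ← 0.004992 + (0.1/2)·(0.093793 + 0.181280) = 0.018745
x=0.200000, y=0.018745:
  k1 = f(0.200000, 0.018745) = 0.175987
  k2 = f(0.300000, 0.036344) = 0.251544
  y ← 0.018745 + (0.1/2)·(0.175987 + 0.251544) = 0.040122
y(0.3) ≈ 0.0401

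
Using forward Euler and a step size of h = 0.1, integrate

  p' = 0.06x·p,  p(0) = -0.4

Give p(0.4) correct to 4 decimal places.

Euler: p_{n+1} = p_n + h·f(x_n, p_n).
x=0.000000, p=-0.400000: f=0.000000 → p ← -0.400000 + 0.1·0.000000 = -0.400000
x=0.100000, p=-0.400000: f=-0.002400 → p ← -0.400000 + 0.1·(-0.002400) = -0.400240
x=0.200000, p=-0.400240: f=-0.004803 → p ← -0.400240 + 0.1·(-0.004803) = -0.400720
x=0.300000, p=-0.400720: f=-0.007213 → p ← -0.400720 + 0.1·(-0.007213) = -0.401442
p(0.4) ≈ -0.4014

-0.4014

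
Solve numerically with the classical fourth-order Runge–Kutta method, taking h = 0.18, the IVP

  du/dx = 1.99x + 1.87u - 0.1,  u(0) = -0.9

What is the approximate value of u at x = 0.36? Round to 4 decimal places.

-1.6523

RK4: k1 = f(x_n, u_n); k2 = f(x_n + h/2, u_n + (h/2)·k1); k3 = f(x_n + h/2, u_n + (h/2)·k2); k4 = f(x_n + h, u_n + h·k3); u_{n+1} = u_n + (h/6)·(k1 + 2k2 + 2k3 + k4).
x=0.000000, u=-0.900000:
  k1 = f(0.000000, -0.900000) = -1.783000
  k2 = f(0.090000, -1.060470) = -1.903979
  k3 = f(0.090000, -1.071358) = -1.924340
  k4 = f(0.180000, -1.246381) = -2.072533
  u ← -0.900000 + (0.18/6)·(k1 + 2k2 + 2k3 + k4) = -1.245365
x=0.180000, u=-1.245365:
  k1 = f(0.180000, -1.245365) = -2.070633
  k2 = f(0.270000, -1.431722) = -2.240020
  k3 = f(0.270000, -1.446967) = -2.268528
  k4 = f(0.360000, -1.653700) = -2.476019
  u ← -1.245365 + (0.18/6)·(k1 + 2k2 + 2k3 + k4) = -1.652278
u(0.36) ≈ -1.6523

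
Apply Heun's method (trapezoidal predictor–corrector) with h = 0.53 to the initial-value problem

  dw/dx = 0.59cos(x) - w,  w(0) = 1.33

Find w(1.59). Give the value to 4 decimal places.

Heun: k1 = f(x_n, w_n); k2 = f(x_n + h, w_n + h·k1); w_{n+1} = w_n + (h/2)·(k1 + k2).
x=0.000000, w=1.330000:
  k1 = f(0.000000, 1.330000) = -0.740000
  k2 = f(0.530000, 0.937800) = -0.428744
  w ← 1.330000 + (0.53/2)·(-0.740000 + (-0.428744)) = 1.020283
x=0.530000, w=1.020283:
  k1 = f(0.530000, 1.020283) = -0.511227
  k2 = f(1.060000, 0.749333) = -0.460898
  w ← 1.020283 + (0.53/2)·(-0.511227 + (-0.460898)) = 0.762670
x=1.060000, w=0.762670:
  k1 = f(1.060000, 0.762670) = -0.474235
  k2 = f(1.590000, 0.511325) = -0.522655
  w ← 0.762670 + (0.53/2)·(-0.474235 + (-0.522655)) = 0.498494
w(1.59) ≈ 0.4985

0.4985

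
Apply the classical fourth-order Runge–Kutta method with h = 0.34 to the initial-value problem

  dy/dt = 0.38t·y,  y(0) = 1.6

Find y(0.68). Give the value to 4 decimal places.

1.7469

RK4: k1 = f(t_n, y_n); k2 = f(t_n + h/2, y_n + (h/2)·k1); k3 = f(t_n + h/2, y_n + (h/2)·k2); k4 = f(t_n + h, y_n + h·k3); y_{n+1} = y_n + (h/6)·(k1 + 2k2 + 2k3 + k4).
t=0.000000, y=1.600000:
  k1 = f(0.000000, 1.600000) = 0.000000
  k2 = f(0.170000, 1.600000) = 0.103360
  k3 = f(0.170000, 1.617571) = 0.104495
  k4 = f(0.340000, 1.635528) = 0.211310
  y ← 1.600000 + (0.34/6)·(k1 + 2k2 + 2k3 + k4) = 1.635531
t=0.340000, y=1.635531:
  k1 = f(0.340000, 1.635531) = 0.211311
  k2 = f(0.510000, 1.671454) = 0.323928
  k3 = f(0.510000, 1.690599) = 0.327638
  k4 = f(0.680000, 1.746928) = 0.451406
  y ← 1.635531 + (0.34/6)·(k1 + 2k2 + 2k3 + k4) = 1.746929
y(0.68) ≈ 1.7469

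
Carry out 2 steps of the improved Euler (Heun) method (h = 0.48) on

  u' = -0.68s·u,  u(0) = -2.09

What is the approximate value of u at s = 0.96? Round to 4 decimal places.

Heun: k1 = f(s_n, u_n); k2 = f(s_n + h, u_n + h·k1); u_{n+1} = u_n + (h/2)·(k1 + k2).
s=0.000000, u=-2.090000:
  k1 = f(0.000000, -2.090000) = 0.000000
  k2 = f(0.480000, -2.090000) = 0.682176
  u ← -2.090000 + (0.48/2)·(0.000000 + 0.682176) = -1.926278
s=0.480000, u=-1.926278:
  k1 = f(0.480000, -1.926278) = 0.628737
  k2 = f(0.960000, -1.624484) = 1.060463
  u ← -1.926278 + (0.48/2)·(0.628737 + 1.060463) = -1.520870
u(0.96) ≈ -1.5209

-1.5209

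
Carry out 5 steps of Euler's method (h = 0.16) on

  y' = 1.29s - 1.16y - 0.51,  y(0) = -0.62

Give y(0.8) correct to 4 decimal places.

Euler: y_{n+1} = y_n + h·f(s_n, y_n).
s=0.000000, y=-0.620000: f=0.209200 → y ← -0.620000 + 0.16·0.209200 = -0.586528
s=0.160000, y=-0.586528: f=0.376772 → y ← -0.586528 + 0.16·0.376772 = -0.526244
s=0.320000, y=-0.526244: f=0.513244 → y ← -0.526244 + 0.16·0.513244 = -0.444125
s=0.480000, y=-0.444125: f=0.624386 → y ← -0.444125 + 0.16·0.624386 = -0.344224
s=0.640000, y=-0.344224: f=0.714900 → y ← -0.344224 + 0.16·0.714900 = -0.229840
y(0.8) ≈ -0.2298

-0.2298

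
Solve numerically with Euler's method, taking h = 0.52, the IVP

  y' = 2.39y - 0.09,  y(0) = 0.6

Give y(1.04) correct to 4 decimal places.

2.8663

Euler: y_{n+1} = y_n + h·f(t_n, y_n).
t=0.000000, y=0.600000: f=1.344000 → y ← 0.600000 + 0.52·1.344000 = 1.298880
t=0.520000, y=1.298880: f=3.014323 → y ← 1.298880 + 0.52·3.014323 = 2.866328
y(1.04) ≈ 2.8663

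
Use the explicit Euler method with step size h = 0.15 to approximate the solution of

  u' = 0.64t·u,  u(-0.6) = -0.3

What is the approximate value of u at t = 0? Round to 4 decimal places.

Euler: u_{n+1} = u_n + h·f(t_n, u_n).
t=-0.600000, u=-0.300000: f=0.115200 → u ← -0.300000 + 0.15·0.115200 = -0.282720
t=-0.450000, u=-0.282720: f=0.081423 → u ← -0.282720 + 0.15·0.081423 = -0.270506
t=-0.300000, u=-0.270506: f=0.051937 → u ← -0.270506 + 0.15·0.051937 = -0.262716
t=-0.150000, u=-0.262716: f=0.025221 → u ← -0.262716 + 0.15·0.025221 = -0.258933
u(0) ≈ -0.2589

-0.2589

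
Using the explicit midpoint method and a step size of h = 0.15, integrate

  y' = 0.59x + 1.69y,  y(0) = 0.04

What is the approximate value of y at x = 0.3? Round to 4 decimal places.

0.0962

Midpoint: k1 = f(x_n, y_n); k2 = f(x_n + h/2, y_n + (h/2)·k1); y_{n+1} = y_n + h·k2.
x=0.000000, y=0.040000:
  k1 = f(0.000000, 0.040000) = 0.067600
  k2 = f(0.075000, 0.045070) = 0.120418
  y ← 0.040000 + 0.15·0.120418 = 0.058063
x=0.150000, y=0.058063:
  k1 = f(0.150000, 0.058063) = 0.186626
  k2 = f(0.225000, 0.072060) = 0.254531
  y ← 0.058063 + 0.15·0.254531 = 0.096242
y(0.3) ≈ 0.0962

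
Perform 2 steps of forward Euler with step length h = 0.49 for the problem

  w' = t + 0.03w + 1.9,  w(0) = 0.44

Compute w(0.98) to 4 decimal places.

Euler: w_{n+1} = w_n + h·f(t_n, w_n).
t=0.000000, w=0.440000: f=1.913200 → w ← 0.440000 + 0.49·1.913200 = 1.377468
t=0.490000, w=1.377468: f=2.431324 → w ← 1.377468 + 0.49·2.431324 = 2.568817
w(0.98) ≈ 2.5688

2.5688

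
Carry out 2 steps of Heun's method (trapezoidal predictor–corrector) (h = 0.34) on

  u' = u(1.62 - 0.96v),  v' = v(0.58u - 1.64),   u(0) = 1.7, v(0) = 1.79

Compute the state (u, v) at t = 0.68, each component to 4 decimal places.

Heun on (u,v): k1 = f(t_n, state_n); k2 = f(t_n + h, state_n + h·k1); state_{n+1} = state_n + (h/2)·(k1 + k2).
0.000000: (1.700000, 1.790000)
  k1 = (-0.167280, -1.170660)
  predictor → (1.643125, 1.391976)
  k2 = (0.466160, -0.956270)
  → (1.750810, 1.428422)
0.340000: (1.750810, 1.428422)
  k1 = (0.435453, -0.892093)
  predictor → (1.898863, 1.125110)
  k2 = (1.025185, -0.606051)
  → (1.999118, 1.173737)
(u(0.68), v(0.68)) ≈ (1.9991, 1.1737)

1.9991, 1.1737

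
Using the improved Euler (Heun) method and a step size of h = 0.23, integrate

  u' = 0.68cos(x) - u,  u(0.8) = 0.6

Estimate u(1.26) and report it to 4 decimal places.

0.5010

Heun: k1 = f(x_n, u_n); k2 = f(x_n + h, u_n + h·k1); u_{n+1} = u_n + (h/2)·(k1 + k2).
x=0.800000, u=0.600000:
  k1 = f(0.800000, 0.600000) = -0.126239
  k2 = f(1.030000, 0.570965) = -0.220888
  u ← 0.600000 + (0.23/2)·(-0.126239 + (-0.220888)) = 0.560080
x=1.030000, u=0.560080:
  k1 = f(1.030000, 0.560080) = -0.210004
  k2 = f(1.260000, 0.511780) = -0.303824
  u ← 0.560080 + (0.23/2)·(-0.210004 + (-0.303824)) = 0.500990
u(1.26) ≈ 0.5010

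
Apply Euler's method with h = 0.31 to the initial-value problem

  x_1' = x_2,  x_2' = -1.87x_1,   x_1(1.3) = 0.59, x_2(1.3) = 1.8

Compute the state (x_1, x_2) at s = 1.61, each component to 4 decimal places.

1.1480, 1.4580

Euler on (x_1,x_2): x_1_{n+1} = x_1_n + h·x_1', x_2_{n+1} = x_2_n + h·x_2'.
1.300000: (0.590000, 1.800000); f=(1.800000, -1.103300) → (1.148000, 1.457977)
(x_1(1.61), x_2(1.61)) ≈ (1.1480, 1.4580)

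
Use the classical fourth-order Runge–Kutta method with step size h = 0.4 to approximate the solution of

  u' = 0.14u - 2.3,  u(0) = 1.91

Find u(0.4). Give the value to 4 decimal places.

1.0738

RK4: k1 = f(x_n, u_n); k2 = f(x_n + h/2, u_n + (h/2)·k1); k3 = f(x_n + h/2, u_n + (h/2)·k2); k4 = f(x_n + h, u_n + h·k3); u_{n+1} = u_n + (h/6)·(k1 + 2k2 + 2k3 + k4).
x=0.000000, u=1.910000:
  k1 = f(0.000000, 1.910000) = -2.032600
  k2 = f(0.200000, 1.503480) = -2.089513
  k3 = f(0.200000, 1.492097) = -2.091106
  k4 = f(0.400000, 1.073557) = -2.149702
  u ← 1.910000 + (0.4/6)·(k1 + 2k2 + 2k3 + k4) = 1.073764
u(0.4) ≈ 1.0738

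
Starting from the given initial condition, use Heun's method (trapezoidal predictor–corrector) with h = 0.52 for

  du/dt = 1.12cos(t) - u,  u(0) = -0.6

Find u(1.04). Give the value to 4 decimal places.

Heun: k1 = f(t_n, u_n); k2 = f(t_n + h, u_n + h·k1); u_{n+1} = u_n + (h/2)·(k1 + k2).
t=0.000000, u=-0.600000:
  k1 = f(0.000000, -0.600000) = 1.720000
  k2 = f(0.520000, 0.294400) = 0.677557
  u ← -0.600000 + (0.52/2)·(1.720000 + 0.677557) = 0.023365
t=0.520000, u=0.023365:
  k1 = f(0.520000, 0.023365) = 0.948593
  k2 = f(1.040000, 0.516633) = 0.050334
  u ← 0.023365 + (0.52/2)·(0.948593 + 0.050334) = 0.283086
u(1.04) ≈ 0.2831

0.2831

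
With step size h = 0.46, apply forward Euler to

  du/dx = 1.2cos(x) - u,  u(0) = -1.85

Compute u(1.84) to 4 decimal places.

Euler: u_{n+1} = u_n + h·f(x_n, u_n).
x=0.000000, u=-1.850000: f=3.050000 → u ← -1.850000 + 0.46·3.050000 = -0.447000
x=0.460000, u=-0.447000: f=1.522263 → u ← -0.447000 + 0.46·1.522263 = 0.253241
x=0.920000, u=0.253241: f=0.473743 → u ← 0.253241 + 0.46·0.473743 = 0.471163
x=1.380000, u=0.471163: f=-0.243594 → u ← 0.471163 + 0.46·(-0.243594) = 0.359110
u(1.84) ≈ 0.3591

0.3591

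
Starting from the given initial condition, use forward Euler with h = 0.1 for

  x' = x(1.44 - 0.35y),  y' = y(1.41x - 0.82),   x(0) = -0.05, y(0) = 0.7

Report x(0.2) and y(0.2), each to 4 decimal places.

-0.0628, 0.5803

Euler on (x,y): x_{n+1} = x_n + h·x', y_{n+1} = y_n + h·y'.
0.000000: (-0.050000, 0.700000); f=(-0.059750, -0.623350) → (-0.055975, 0.637665)
0.100000: (-0.055975, 0.637665); f=(-0.068111, -0.573213) → (-0.062786, 0.580344)
(x(0.2), y(0.2)) ≈ (-0.0628, 0.5803)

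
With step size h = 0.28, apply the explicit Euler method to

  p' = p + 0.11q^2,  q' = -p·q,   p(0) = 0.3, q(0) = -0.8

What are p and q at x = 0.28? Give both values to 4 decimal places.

Euler on (p,q): p_{n+1} = p_n + h·p', q_{n+1} = q_n + h·q'.
0.000000: (0.300000, -0.800000); f=(0.370400, 0.240000) → (0.403712, -0.732800)
(p(0.28), q(0.28)) ≈ (0.4037, -0.7328)

0.4037, -0.7328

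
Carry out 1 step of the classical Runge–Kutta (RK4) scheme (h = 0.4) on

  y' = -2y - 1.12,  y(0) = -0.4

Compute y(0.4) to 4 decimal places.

RK4: k1 = f(t_n, y_n); k2 = f(t_n + h/2, y_n + (h/2)·k1); k3 = f(t_n + h/2, y_n + (h/2)·k2); k4 = f(t_n + h, y_n + h·k3); y_{n+1} = y_n + (h/6)·(k1 + 2k2 + 2k3 + k4).
t=0.000000, y=-0.400000:
  k1 = f(0.000000, -0.400000) = -0.320000
  k2 = f(0.200000, -0.464000) = -0.192000
  k3 = f(0.200000, -0.438400) = -0.243200
  k4 = f(0.400000, -0.497280) = -0.125440
  y ← -0.400000 + (0.4/6)·(k1 + 2k2 + 2k3 + k4) = -0.487723
y(0.4) ≈ -0.4877

-0.4877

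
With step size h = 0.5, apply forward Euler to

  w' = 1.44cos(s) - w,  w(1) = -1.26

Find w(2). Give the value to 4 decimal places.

-0.0696

Euler: w_{n+1} = w_n + h·f(s_n, w_n).
s=1.000000, w=-1.260000: f=2.038035 → w ← -1.260000 + 0.5·2.038035 = -0.240982
s=1.500000, w=-0.240982: f=0.342844 → w ← -0.240982 + 0.5·0.342844 = -0.069560
w(2) ≈ -0.0696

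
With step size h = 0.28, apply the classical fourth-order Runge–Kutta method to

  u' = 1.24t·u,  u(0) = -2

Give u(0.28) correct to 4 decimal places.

RK4: k1 = f(t_n, u_n); k2 = f(t_n + h/2, u_n + (h/2)·k1); k3 = f(t_n + h/2, u_n + (h/2)·k2); k4 = f(t_n + h, u_n + h·k3); u_{n+1} = u_n + (h/6)·(k1 + 2k2 + 2k3 + k4).
t=0.000000, u=-2.000000:
  k1 = f(0.000000, -2.000000) = 0.000000
  k2 = f(0.140000, -2.000000) = -0.347200
  k3 = f(0.140000, -2.048608) = -0.355638
  k4 = f(0.280000, -2.099579) = -0.728974
  u ← -2.000000 + (0.28/6)·(k1 + 2k2 + 2k3 + k4) = -2.099617
u(0.28) ≈ -2.0996

-2.0996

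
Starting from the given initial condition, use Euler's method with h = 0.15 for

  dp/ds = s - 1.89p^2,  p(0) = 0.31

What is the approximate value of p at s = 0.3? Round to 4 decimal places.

0.2826

Euler: p_{n+1} = p_n + h·f(s_n, p_n).
s=0.000000, p=0.310000: f=-0.181629 → p ← 0.310000 + 0.15·(-0.181629) = 0.282756
s=0.150000, p=0.282756: f=-0.001107 → p ← 0.282756 + 0.15·(-0.001107) = 0.282590
p(0.3) ≈ 0.2826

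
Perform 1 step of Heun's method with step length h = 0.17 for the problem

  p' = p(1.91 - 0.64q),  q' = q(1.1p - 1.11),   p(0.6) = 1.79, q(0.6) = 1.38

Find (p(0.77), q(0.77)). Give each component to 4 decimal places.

2.1067, 1.6424

Heun on (p,q): k1 = f(t_n, state_n); k2 = f(t_n + h, state_n + h·k1); state_{n+1} = state_n + (h/2)·(k1 + k2).
0.600000: (1.790000, 1.380000)
  k1 = (1.837972, 1.185420)
  predictor → (2.102455, 1.581521)
  k2 = (1.887640, 1.902097)
  → (2.106677, 1.642439)
(p(0.77), q(0.77)) ≈ (2.1067, 1.6424)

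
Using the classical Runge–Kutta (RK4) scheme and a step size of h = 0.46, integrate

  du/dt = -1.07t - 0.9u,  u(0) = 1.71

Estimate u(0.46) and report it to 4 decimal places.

1.0313

RK4: k1 = f(t_n, u_n); k2 = f(t_n + h/2, u_n + (h/2)·k1); k3 = f(t_n + h/2, u_n + (h/2)·k2); k4 = f(t_n + h, u_n + h·k3); u_{n+1} = u_n + (h/6)·(k1 + 2k2 + 2k3 + k4).
t=0.000000, u=1.710000:
  k1 = f(0.000000, 1.710000) = -1.539000
  k2 = f(0.230000, 1.356030) = -1.466527
  k3 = f(0.230000, 1.372699) = -1.481529
  k4 = f(0.460000, 1.028497) = -1.417847
  u ← 1.710000 + (0.46/6)·(k1 + 2k2 + 2k3 + k4) = 1.031273
u(0.46) ≈ 1.0313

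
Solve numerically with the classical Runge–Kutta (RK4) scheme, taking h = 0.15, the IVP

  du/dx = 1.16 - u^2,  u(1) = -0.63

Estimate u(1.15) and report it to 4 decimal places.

RK4: k1 = f(x_n, u_n); k2 = f(x_n + h/2, u_n + (h/2)·k1); k3 = f(x_n + h/2, u_n + (h/2)·k2); k4 = f(x_n + h, u_n + h·k3); u_{n+1} = u_n + (h/6)·(k1 + 2k2 + 2k3 + k4).
x=1.000000, u=-0.630000:
  k1 = f(1.000000, -0.630000) = 0.763100
  k2 = f(1.075000, -0.572767) = 0.831937
  k3 = f(1.075000, -0.567605) = 0.837825
  k4 = f(1.150000, -0.504326) = 0.905655
  u ← -0.630000 + (0.15/6)·(k1 + 2k2 + 2k3 + k4) = -0.504793
u(1.15) ≈ -0.5048

-0.5048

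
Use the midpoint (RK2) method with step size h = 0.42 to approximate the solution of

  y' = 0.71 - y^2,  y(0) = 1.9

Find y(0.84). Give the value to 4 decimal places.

1.2156

Midpoint: k1 = f(x_n, y_n); k2 = f(x_n + h/2, y_n + (h/2)·k1); y_{n+1} = y_n + h·k2.
x=0.000000, y=1.900000:
  k1 = f(0.000000, 1.900000) = -2.900000
  k2 = f(0.210000, 1.291000) = -0.956681
  y ← 1.900000 + 0.42·(-0.956681) = 1.498194
x=0.420000, y=1.498194:
  k1 = f(0.420000, 1.498194) = -1.534585
  k2 = f(0.630000, 1.175931) = -0.672814
  y ← 1.498194 + 0.42·(-0.672814) = 1.215612
y(0.84) ≈ 1.2156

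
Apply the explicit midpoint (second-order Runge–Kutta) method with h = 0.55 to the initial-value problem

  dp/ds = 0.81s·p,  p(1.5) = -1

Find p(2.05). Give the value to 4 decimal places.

Midpoint: k1 = f(s_n, p_n); k2 = f(s_n + h/2, p_n + (h/2)·k1); p_{n+1} = p_n + h·k2.
s=1.500000, p=-1.000000:
  k1 = f(1.500000, -1.000000) = -1.215000
  k2 = f(1.775000, -1.334125) = -1.918138
  p ← -1.000000 + 0.55·(-1.918138) = -2.054976
p(2.05) ≈ -2.0550

-2.0550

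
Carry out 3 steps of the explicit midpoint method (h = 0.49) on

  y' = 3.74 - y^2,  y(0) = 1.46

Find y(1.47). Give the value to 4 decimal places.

1.7407

Midpoint: k1 = f(x_n, y_n); k2 = f(x_n + h/2, y_n + (h/2)·k1); y_{n+1} = y_n + h·k2.
x=0.000000, y=1.460000:
  k1 = f(0.000000, 1.460000) = 1.608400
  k2 = f(0.245000, 1.854058) = 0.302469
  y ← 1.460000 + 0.49·0.302469 = 1.608210
x=0.490000, y=1.608210:
  k1 = f(0.490000, 1.608210) = 1.153661
  k2 = f(0.735000, 1.890857) = 0.164661
  y ← 1.608210 + 0.49·0.164661 = 1.688893
x=0.980000, y=1.688893:
  k1 = f(0.980000, 1.688893) = 0.887639
  k2 = f(1.225000, 1.906365) = 0.105773
  y ← 1.688893 + 0.49·0.105773 = 1.740722
y(1.47) ≈ 1.7407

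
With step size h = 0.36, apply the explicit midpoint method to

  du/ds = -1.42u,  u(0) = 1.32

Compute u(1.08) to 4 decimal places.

Midpoint: k1 = f(s_n, u_n); k2 = f(s_n + h/2, u_n + (h/2)·k1); u_{n+1} = u_n + h·k2.
s=0.000000, u=1.320000:
  k1 = f(0.000000, 1.320000) = -1.874400
  k2 = f(0.180000, 0.982608) = -1.395303
  u ← 1.320000 + 0.36·(-1.395303) = 0.817691
s=0.360000, u=0.817691:
  k1 = f(0.360000, 0.817691) = -1.161121
  k2 = f(0.540000, 0.608689) = -0.864338
  u ← 0.817691 + 0.36·(-0.864338) = 0.506529
s=0.720000, u=0.506529:
  k1 = f(0.720000, 0.506529) = -0.719271
  k2 = f(0.900000, 0.377060) = -0.535425
  u ← 0.506529 + 0.36·(-0.535425) = 0.313776
u(1.08) ≈ 0.3138

0.3138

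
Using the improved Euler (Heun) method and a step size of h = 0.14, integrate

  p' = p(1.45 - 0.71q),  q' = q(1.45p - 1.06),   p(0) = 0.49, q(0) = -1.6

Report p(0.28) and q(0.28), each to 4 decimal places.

Heun on (p,q): k1 = f(x_n, state_n); k2 = f(x_n + h, state_n + h·k1); state_{n+1} = state_n + (h/2)·(k1 + k2).
0.000000: (0.490000, -1.600000)
  k1 = (1.267140, 0.559200)
  predictor → (0.667400, -1.521712)
  k2 = (1.688798, 0.140409)
  → (0.696916, -1.551027)
0.140000: (0.696916, -1.551027)
  k1 = (1.777992, 0.076733)
  predictor → (0.945835, -1.540285)
  k2 = (2.405827, -0.479737)
  → (0.989783, -1.579238)
(p(0.28), q(0.28)) ≈ (0.9898, -1.5792)

0.9898, -1.5792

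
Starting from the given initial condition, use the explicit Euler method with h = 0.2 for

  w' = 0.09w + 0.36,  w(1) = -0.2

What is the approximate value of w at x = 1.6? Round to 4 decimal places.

Euler: w_{n+1} = w_n + h·f(x_n, w_n).
x=1.000000, w=-0.200000: f=0.342000 → w ← -0.200000 + 0.2·0.342000 = -0.131600
x=1.200000, w=-0.131600: f=0.348156 → w ← -0.131600 + 0.2·0.348156 = -0.061969
x=1.400000, w=-0.061969: f=0.354423 → w ← -0.061969 + 0.2·0.354423 = 0.008916
w(1.6) ≈ 0.0089

0.0089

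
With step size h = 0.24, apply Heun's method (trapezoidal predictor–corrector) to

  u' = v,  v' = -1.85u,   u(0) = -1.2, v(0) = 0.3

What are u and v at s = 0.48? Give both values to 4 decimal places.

Heun on (u,v): k1 = f(s_n, state_n); k2 = f(s_n + h, state_n + h·k1); state_{n+1} = state_n + (h/2)·(k1 + k2).
0.000000: (-1.200000, 0.300000)
  k1 = (0.300000, 2.220000)
  predictor → (-1.128000, 0.832800)
  k2 = (0.832800, 2.086800)
  → (-1.064064, 0.816816)
0.240000: (-1.064064, 0.816816)
  k1 = (0.816816, 1.968518)
  predictor → (-0.868028, 1.289260)
  k2 = (1.289260, 1.605852)
  → (-0.811335, 1.245740)
(u(0.48), v(0.48)) ≈ (-0.8113, 1.2457)

-0.8113, 1.2457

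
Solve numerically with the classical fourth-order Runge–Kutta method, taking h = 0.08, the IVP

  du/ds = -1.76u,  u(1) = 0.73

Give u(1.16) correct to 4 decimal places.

RK4: k1 = f(s_n, u_n); k2 = f(s_n + h/2, u_n + (h/2)·k1); k3 = f(s_n + h/2, u_n + (h/2)·k2); k4 = f(s_n + h, u_n + h·k3); u_{n+1} = u_n + (h/6)·(k1 + 2k2 + 2k3 + k4).
s=1.000000, u=0.730000:
  k1 = f(1.000000, 0.730000) = -1.284800
  k2 = f(1.040000, 0.678608) = -1.194350
  k3 = f(1.040000, 0.682226) = -1.200718
  k4 = f(1.080000, 0.633943) = -1.115739
  u ← 0.730000 + (0.08/6)·(k1 + 2k2 + 2k3 + k4) = 0.634124
s=1.080000, u=0.634124:
  k1 = f(1.080000, 0.634124) = -1.116059
  k2 = f(1.120000, 0.589482) = -1.037488
  k3 = f(1.120000, 0.592625) = -1.043020
  k4 = f(1.160000, 0.550683) = -0.969202
  u ← 0.634124 + (0.08/6)·(k1 + 2k2 + 2k3 + k4) = 0.550841
u(1.16) ≈ 0.5508

0.5508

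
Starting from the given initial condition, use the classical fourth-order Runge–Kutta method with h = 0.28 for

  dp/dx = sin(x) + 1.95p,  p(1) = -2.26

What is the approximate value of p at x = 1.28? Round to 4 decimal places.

RK4: k1 = f(x_n, p_n); k2 = f(x_n + h/2, p_n + (h/2)·k1); k3 = f(x_n + h/2, p_n + (h/2)·k2); k4 = f(x_n + h, p_n + h·k3); p_{n+1} = p_n + (h/6)·(k1 + 2k2 + 2k3 + k4).
x=1.000000, p=-2.260000:
  k1 = f(1.000000, -2.260000) = -3.565529
  k2 = f(1.140000, -2.759174) = -4.471756
  k3 = f(1.140000, -2.886046) = -4.719156
  k4 = f(1.280000, -3.581364) = -6.025643
  p ← -2.260000 + (0.28/6)·(k1 + 2k2 + 2k3 + k4) = -3.565406
p(1.28) ≈ -3.5654

-3.5654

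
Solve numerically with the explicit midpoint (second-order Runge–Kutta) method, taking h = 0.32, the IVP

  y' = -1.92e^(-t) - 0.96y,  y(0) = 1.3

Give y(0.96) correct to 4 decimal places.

-0.1652

Midpoint: k1 = f(t_n, y_n); k2 = f(t_n + h/2, y_n + (h/2)·k1); y_{n+1} = y_n + h·k2.
t=0.000000, y=1.300000:
  k1 = f(0.000000, 1.300000) = -3.168000
  k2 = f(0.160000, 0.793120) = -2.397511
  y ← 1.300000 + 0.32·(-2.397511) = 0.532796
t=0.320000, y=0.532796:
  k1 = f(0.320000, 0.532796) = -1.905691
  k2 = f(0.480000, 0.227886) = -1.406835
  y ← 0.532796 + 0.32·(-1.406835) = 0.082609
t=0.640000, y=0.082609:
  k1 = f(0.640000, 0.082609) = -1.091706
  k2 = f(0.800000, -0.092064) = -0.774330
  y ← 0.082609 + 0.32·(-0.774330) = -0.165176
y(0.96) ≈ -0.1652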